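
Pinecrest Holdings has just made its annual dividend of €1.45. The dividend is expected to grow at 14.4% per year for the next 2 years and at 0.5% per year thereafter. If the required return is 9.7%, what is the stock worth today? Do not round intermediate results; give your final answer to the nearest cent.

D_1 = 1.65880
D_2 = 1.89767
Terminal value at year 2: TV = D_2×(1+g_2)/(r−g_2) = 1.90716/0.092 = 20.72995
P_0 = D_1/(1+r)^1 + D_2/(1+r)^2 + TV/(1+r)^2
    = 1.51212 + 1.57691 + 17.22602 = 20.31506

€20.32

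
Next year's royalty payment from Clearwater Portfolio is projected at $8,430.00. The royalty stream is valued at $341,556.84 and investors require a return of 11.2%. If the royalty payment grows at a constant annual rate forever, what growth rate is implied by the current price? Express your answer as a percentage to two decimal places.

P = D₁/(r−g) ⇒ g = r − D₁/P = 0.112 − $8,430.00/$341,556.84 = 0.087319

8.73%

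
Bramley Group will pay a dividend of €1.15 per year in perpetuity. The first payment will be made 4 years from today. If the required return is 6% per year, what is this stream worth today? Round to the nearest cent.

€16.09

Value at end of year 3: C / r = €1.15 / 0.06 = €19.1667
Discount to today: PV = €19.1667 / (1 + 0.06)^3 = €19.1667 / 1.191016 = €16.09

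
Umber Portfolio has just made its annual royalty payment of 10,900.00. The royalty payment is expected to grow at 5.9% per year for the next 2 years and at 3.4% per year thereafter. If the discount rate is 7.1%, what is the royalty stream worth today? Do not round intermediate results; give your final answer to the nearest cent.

319258.02

D_1 = 11543.10000
D_2 = 12224.14290
Terminal value at year 2: TV = D_2×(1+g_2)/(r−g_2) = 12639.76376/0.037 = 341615.23672
P_0 = D_1/(1+r)^1 + D_2/(1+r)^2 + TV/(1+r)^2
    = 10777.87115 + 10657.11069 + 297823.03921 = 319258.02105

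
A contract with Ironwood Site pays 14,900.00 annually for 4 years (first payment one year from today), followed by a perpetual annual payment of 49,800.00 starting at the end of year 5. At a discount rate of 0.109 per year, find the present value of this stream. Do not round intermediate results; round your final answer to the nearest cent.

348373.80

PV of 4-year annuity: 14,900.00 × [1 − (1+0.109)^−4] / 0.109 = 46325.31175
Perpetuity value at year 4: 49,800.00 / 0.109 = 456880.73394
PV of perpetuity: 456880.73394 / (1+0.109)^4 = 302048.48393
Total PV = 46325.31175 + 302048.48393 = 348373.79568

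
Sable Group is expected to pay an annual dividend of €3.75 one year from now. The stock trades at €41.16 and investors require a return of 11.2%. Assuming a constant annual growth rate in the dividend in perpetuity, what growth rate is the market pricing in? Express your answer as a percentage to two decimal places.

P = D₁/(r−g) ⇒ g = r − D₁/P = 0.112 − €3.75/€41.16 = 0.020892

2.09%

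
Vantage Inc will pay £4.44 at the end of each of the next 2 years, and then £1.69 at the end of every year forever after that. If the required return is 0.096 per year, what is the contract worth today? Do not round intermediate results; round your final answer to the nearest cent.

PV of 2-year annuity: £4.44 × [1 − (1+0.096)^−2] / 0.096 = 7.74735
Perpetuity value at year 2: £1.69 / 0.096 = 17.60417
PV of perpetuity: 17.60417 / (1+0.096)^2 = 14.65529
Total PV = 7.74735 + 14.65529 = 22.40264

£22.40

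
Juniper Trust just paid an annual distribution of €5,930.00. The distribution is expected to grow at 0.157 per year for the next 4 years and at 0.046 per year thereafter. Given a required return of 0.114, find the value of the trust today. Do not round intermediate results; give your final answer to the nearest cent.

D_1 = 6861.01000
D_2 = 7938.18857
D_3 = 9184.48418
D_4 = 10626.44819
Terminal value at year 4: TV = D_4×(1+g_2)/(r−g_2) = 11115.26481/0.068 = 163459.77659
P_0 = D_1/(1+r)^1 + D_2/(1+r)^2 + D_3/(1+r)^3 + D_4/(1+r)^4 + TV/(1+r)^4
    = 6158.89587 + 6396.62704 + 6643.53455 + 6899.97259 + 106137.81374 = 132236.84379

€132236.84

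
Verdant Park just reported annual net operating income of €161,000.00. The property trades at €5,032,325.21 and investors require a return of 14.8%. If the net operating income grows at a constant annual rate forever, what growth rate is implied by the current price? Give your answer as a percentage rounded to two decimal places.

P = D₀(1+g)/(r−g) ⇒ P(r−g) = D₀(1+g) ⇒ g(P+D₀) = P·r − D₀
g = (P·r − D₀)/(P + D₀) = (€5,032,325.21×0.148 − €161,000.00) / (€5,032,325.21 + €161,000.00) = 0.112410

11.24%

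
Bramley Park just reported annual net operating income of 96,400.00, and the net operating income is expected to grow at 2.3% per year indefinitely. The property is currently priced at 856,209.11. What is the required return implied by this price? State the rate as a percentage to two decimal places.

13.82%

D₁ = 96,400.00 × 1.023 = 98,617.2000
P = D₁/(r − g) ⇒ r = D₁/P + g = 98,617.2000/856,209.11 + 0.023 = 0.115179 + 0.023 = 0.138179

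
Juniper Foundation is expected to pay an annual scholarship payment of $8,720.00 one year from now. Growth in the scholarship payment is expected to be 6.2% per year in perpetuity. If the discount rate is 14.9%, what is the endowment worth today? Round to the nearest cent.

$100229.89

Growing perpetuity: P = D₁ / (r − g) = $8,720.0000 / (0.149 − 0.062) = $100,229.89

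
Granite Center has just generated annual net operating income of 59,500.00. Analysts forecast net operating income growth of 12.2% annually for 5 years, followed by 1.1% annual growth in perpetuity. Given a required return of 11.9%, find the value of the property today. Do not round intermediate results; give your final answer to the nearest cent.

D_1 = 66759.00000
D_2 = 74903.59800
D_3 = 84041.83696
D_4 = 94294.94106
D_5 = 105798.92387
Terminal value at year 5: TV = D_5×(1+g_2)/(r−g_2) = 106962.71204/0.108 = 990395.48183
P_0 = D_1/(1+r)^1 + D_2/(1+r)^2 + D_3/(1+r)^3 + D_4/(1+r)^4 + D_5/(1+r)^5 + TV/(1+r)^5
    = 59659.51743 + 59819.46251 + 59979.83641 + 60140.64026 + 60301.87522 + 564492.55413 = 864393.88596

864393.89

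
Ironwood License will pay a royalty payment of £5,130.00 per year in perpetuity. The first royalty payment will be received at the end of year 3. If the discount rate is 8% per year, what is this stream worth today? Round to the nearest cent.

£54976.85

Value at end of year 2: C / r = £5,130.00 / 0.08 = £64,125.0000
Discount to today: PV = £64,125.0000 / (1 + 0.08)^2 = £64,125.0000 / 1.166400 = £54,976.85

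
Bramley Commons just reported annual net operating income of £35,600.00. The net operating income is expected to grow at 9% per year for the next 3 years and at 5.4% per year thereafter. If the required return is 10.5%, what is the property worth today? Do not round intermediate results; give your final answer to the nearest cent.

£810102.83

D_1 = 38804.00000
D_2 = 42296.36000
D_3 = 46103.03240
Terminal value at year 3: TV = D_3×(1+g_2)/(r−g_2) = 48592.59615/0.051 = 952796.00293
P_0 = D_1/(1+r)^1 + D_2/(1+r)^2 + D_3/(1+r)^3 + TV/(1+r)^3
    = 35116.74208 + 34640.04423 + 34169.81738 + 706176.22586 = 810102.82955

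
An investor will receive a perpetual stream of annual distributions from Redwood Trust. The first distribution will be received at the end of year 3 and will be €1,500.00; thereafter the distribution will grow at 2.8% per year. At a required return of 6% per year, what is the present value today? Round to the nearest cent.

Value at end of year 2: C₁ / (r − g) = €1,500.00 / (0.06 − 0.028) = €46,875.0000
Discount to today: PV = €46,875.0000 / (1 + 0.06)^2 = €46,875.0000 / 1.123600 = €41,718.58

€41718.58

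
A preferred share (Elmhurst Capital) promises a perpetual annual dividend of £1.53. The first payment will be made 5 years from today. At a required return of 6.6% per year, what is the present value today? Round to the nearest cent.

£17.95

Value at end of year 4: C / r = £1.53 / 0.066 = £23.1818
Discount to today: PV = £23.1818 / (1 + 0.066)^4 = £23.1818 / 1.291305 = £17.95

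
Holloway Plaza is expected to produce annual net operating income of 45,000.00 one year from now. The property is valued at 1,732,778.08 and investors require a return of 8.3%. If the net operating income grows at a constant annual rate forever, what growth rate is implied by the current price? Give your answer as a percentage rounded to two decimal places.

P = D₁/(r−g) ⇒ g = r − D₁/P = 0.083 − 45,000.00/1,732,778.08 = 0.057030

5.70%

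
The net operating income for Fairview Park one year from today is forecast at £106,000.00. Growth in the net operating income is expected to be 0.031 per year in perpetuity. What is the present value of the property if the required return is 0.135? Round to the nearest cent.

£1019230.77

Growing perpetuity: P = D₁ / (r − g) = £106,000.0000 / (0.135 − 0.031) = £1,019,230.77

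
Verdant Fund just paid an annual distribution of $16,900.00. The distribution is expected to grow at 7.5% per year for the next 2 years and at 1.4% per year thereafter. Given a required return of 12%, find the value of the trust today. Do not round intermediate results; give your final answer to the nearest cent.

D_1 = 18167.50000
D_2 = 19530.06250
Terminal value at year 2: TV = D_2×(1+g_2)/(r−g_2) = 19803.48337/0.106 = 186825.31486
P_0 = D_1/(1+r)^1 + D_2/(1+r)^2 + TV/(1+r)^2
    = 16220.98214 + 15569.24625 + 148935.99718 = 180726.22557

$180726.23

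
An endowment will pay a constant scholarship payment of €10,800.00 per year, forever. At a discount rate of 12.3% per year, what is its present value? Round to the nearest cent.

€87804.88

Level perpetuity: PV = C / r = €10,800.00 / 0.123 = €87,804.88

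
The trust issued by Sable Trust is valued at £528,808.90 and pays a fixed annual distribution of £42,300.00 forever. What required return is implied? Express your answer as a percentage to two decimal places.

8.00%

P = C/r ⇒ r = C/P = £42,300.00/£528,808.90 = 0.079991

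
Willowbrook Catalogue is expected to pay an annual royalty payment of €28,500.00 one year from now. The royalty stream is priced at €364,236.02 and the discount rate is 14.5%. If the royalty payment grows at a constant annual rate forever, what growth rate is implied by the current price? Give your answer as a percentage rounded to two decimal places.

6.68%

P = D₁/(r−g) ⇒ g = r − D₁/P = 0.145 − €28,500.00/€364,236.02 = 0.066754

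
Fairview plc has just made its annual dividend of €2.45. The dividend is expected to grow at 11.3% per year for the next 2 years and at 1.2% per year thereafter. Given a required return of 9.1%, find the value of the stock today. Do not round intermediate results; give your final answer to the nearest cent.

D_1 = 2.72685
D_2 = 3.03498
Terminal value at year 2: TV = D_2×(1+g_2)/(r−g_2) = 3.07140/0.079 = 38.87853
P_0 = D_1/(1+r)^1 + D_2/(1+r)^2 + TV/(1+r)^2
    = 2.49940 + 2.54980 + 32.66332 = 37.71253

€37.71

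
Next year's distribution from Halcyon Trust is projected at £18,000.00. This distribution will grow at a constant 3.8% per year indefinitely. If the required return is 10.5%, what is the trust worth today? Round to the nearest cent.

Growing perpetuity: P = D₁ / (r − g) = £18,000.0000 / (0.105 − 0.038) = £268,656.72

£268656.72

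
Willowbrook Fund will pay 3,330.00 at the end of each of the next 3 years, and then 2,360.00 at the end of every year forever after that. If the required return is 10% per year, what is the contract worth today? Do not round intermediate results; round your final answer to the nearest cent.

PV of 3-year annuity: 3,330.00 × [1 − (1+0.1)^−3] / 0.1 = 8281.21713
Perpetuity value at year 3: 2,360.00 / 0.1 = 23600.00000
PV of perpetuity: 23600.00000 / (1+0.1)^3 = 17731.02930
Total PV = 8281.21713 + 17731.02930 = 26012.24643

26012.25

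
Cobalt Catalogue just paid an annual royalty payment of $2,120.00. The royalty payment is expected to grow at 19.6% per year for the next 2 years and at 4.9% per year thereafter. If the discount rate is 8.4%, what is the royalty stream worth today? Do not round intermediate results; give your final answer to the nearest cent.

$82267.40

D_1 = 2535.52000
D_2 = 3032.48192
Terminal value at year 2: TV = D_2×(1+g_2)/(r−g_2) = 3181.07353/0.035 = 90887.81526
P_0 = D_1/(1+r)^1 + D_2/(1+r)^2 + TV/(1+r)^2
    = 2339.04059 + 2580.71268 + 77347.64578 = 82267.39905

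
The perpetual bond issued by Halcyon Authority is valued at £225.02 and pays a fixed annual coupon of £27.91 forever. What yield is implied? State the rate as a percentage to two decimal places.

12.40%

P = C/r ⇒ r = C/P = £27.91/£225.02 = 0.124033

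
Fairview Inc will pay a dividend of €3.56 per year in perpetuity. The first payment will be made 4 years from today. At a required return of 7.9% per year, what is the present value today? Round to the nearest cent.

€35.87

Value at end of year 3: C / r = €3.56 / 0.079 = €45.0633
Discount to today: PV = €45.0633 / (1 + 0.079)^3 = €45.0633 / 1.256216 = €35.87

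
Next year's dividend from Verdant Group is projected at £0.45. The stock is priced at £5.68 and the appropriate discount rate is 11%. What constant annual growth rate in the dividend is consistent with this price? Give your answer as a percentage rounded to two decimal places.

P = D₁/(r−g) ⇒ g = r − D₁/P = 0.11 − £0.45/£5.68 = 0.030775

3.08%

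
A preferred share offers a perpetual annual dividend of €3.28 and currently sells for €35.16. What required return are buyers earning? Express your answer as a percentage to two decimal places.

P = C/r ⇒ r = C/P = €3.28/€35.16 = 0.093288

9.33%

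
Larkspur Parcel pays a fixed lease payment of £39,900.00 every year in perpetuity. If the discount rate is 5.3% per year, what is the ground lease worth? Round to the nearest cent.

Level perpetuity: PV = C / r = £39,900.00 / 0.053 = £752,830.19

£752830.19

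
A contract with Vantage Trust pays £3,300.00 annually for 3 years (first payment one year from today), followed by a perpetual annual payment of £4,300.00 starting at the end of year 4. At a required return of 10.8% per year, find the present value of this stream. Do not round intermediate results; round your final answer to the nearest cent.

PV of 3-year annuity: £3,300.00 × [1 − (1+0.108)^−3] / 0.108 = 8092.39283
Perpetuity value at year 3: £4,300.00 / 0.108 = 39814.81481
PV of perpetuity: 39814.81481 / (1+0.108)^3 = 29270.18173
Total PV = 8092.39283 + 29270.18173 = 37362.57456

£37362.57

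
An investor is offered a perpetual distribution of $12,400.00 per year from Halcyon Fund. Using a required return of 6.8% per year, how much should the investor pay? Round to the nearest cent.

Level perpetuity: PV = C / r = $12,400.00 / 0.068 = $182,352.94

$182352.94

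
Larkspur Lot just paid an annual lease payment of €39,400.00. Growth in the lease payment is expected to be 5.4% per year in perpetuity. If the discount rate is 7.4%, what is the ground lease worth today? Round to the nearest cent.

D₁ = D₀ × (1 + g) = €39,400.00 × 1.054 = €41,527.6000
Growing perpetuity: P = D₁ / (r − g) = €41,527.6000 / (0.074 − 0.054) = €2,076,380.00

€2076380.00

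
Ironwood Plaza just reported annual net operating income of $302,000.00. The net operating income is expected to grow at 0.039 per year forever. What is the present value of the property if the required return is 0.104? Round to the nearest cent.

$4827353.85

D₁ = D₀ × (1 + g) = $302,000.00 × 1.039 = $313,778.0000
Growing perpetuity: P = D₁ / (r − g) = $313,778.0000 / (0.104 − 0.039) = $4,827,353.85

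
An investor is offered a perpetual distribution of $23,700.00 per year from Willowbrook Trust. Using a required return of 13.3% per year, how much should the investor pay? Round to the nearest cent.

Level perpetuity: PV = C / r = $23,700.00 / 0.133 = $178,195.49

$178195.49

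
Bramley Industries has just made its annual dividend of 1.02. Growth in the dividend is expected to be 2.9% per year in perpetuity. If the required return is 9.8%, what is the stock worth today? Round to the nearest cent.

D₁ = D₀ × (1 + g) = 1.02 × 1.029 = 1.0496
Growing perpetuity: P = D₁ / (r − g) = 1.0496 / (0.098 − 0.029) = 15.21

15.21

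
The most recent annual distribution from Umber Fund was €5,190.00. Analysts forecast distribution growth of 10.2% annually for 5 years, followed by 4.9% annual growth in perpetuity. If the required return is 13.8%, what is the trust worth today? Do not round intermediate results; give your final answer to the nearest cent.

€75678.12

D_1 = 5719.38000
D_2 = 6302.75676
D_3 = 6945.63795
D_4 = 7654.09302
D_5 = 8434.81051
Terminal value at year 5: TV = D_5×(1+g_2)/(r−g_2) = 8848.11622/0.089 = 99417.03622
P_0 = D_1/(1+r)^1 + D_2/(1+r)^2 + D_3/(1+r)^3 + D_4/(1+r)^4 + D_5/(1+r)^5 + TV/(1+r)^5
    = 5025.81722 + 4866.82828 + 4712.86886 + 4563.77986 + 4419.40721 + 52089.41760 = 75678.11903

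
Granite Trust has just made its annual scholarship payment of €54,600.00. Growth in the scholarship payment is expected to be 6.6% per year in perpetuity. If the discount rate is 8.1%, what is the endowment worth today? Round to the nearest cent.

€3880240.00

D₁ = D₀ × (1 + g) = €54,600.00 × 1.066 = €58,203.6000
Growing perpetuity: P = D₁ / (r − g) = €58,203.6000 / (0.081 − 0.066) = €3,880,240.00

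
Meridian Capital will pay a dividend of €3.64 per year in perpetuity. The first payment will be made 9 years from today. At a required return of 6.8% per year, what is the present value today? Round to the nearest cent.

€31.62

Value at end of year 8: C / r = €3.64 / 0.068 = €53.5294
Discount to today: PV = €53.5294 / (1 + 0.068)^8 = €53.5294 / 1.692661 = €31.62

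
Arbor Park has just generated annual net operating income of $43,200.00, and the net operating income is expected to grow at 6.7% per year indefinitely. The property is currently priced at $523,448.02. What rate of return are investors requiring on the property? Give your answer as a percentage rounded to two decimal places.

D₁ = $43,200.00 × 1.067 = $46,094.4000
P = D₁/(r − g) ⇒ r = D₁/P + g = $46,094.4000/$523,448.02 + 0.067 = 0.088059 + 0.067 = 0.155059

15.51%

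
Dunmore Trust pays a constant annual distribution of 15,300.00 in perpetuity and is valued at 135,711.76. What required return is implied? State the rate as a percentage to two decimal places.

11.27%

P = C/r ⇒ r = C/P = 15,300.00/135,711.76 = 0.112739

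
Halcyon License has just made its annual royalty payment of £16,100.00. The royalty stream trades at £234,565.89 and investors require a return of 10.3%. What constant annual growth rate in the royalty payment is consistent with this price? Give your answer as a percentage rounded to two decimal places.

3.22%

P = D₀(1+g)/(r−g) ⇒ P(r−g) = D₀(1+g) ⇒ g(P+D₀) = P·r − D₀
g = (P·r − D₀)/(P + D₀) = (£234,565.89×0.103 − £16,100.00) / (£234,565.89 + £16,100.00) = 0.032155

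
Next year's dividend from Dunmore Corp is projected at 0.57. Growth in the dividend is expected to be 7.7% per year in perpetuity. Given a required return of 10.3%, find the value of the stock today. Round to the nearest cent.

Growing perpetuity: P = D₁ / (r − g) = 0.5700 / (0.103 − 0.077) = 21.92

21.92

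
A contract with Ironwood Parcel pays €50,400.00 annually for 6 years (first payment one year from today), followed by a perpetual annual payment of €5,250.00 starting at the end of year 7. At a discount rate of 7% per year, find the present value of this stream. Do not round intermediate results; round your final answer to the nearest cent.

€290209.27

PV of 6-year annuity: €50,400.00 × [1 − (1+0.07)^−6] / 0.07 = 240233.59885
Perpetuity value at year 6: €5,250.00 / 0.07 = 75000.00000
PV of perpetuity: 75000.00000 / (1+0.07)^6 = 49975.66679
Total PV = 240233.59885 + 49975.66679 = 290209.26564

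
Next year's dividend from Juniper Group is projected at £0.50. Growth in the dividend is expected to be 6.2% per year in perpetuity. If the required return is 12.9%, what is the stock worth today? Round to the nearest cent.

£7.46

Growing perpetuity: P = D₁ / (r − g) = £0.5000 / (0.129 − 0.062) = £7.46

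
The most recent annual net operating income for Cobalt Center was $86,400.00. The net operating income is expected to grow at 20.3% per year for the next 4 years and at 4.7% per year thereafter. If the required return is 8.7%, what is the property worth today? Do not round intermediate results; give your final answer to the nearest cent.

D_1 = 103939.20000
D_2 = 125038.85760
D_3 = 150421.74569
D_4 = 180957.36007
Terminal value at year 4: TV = D_4×(1+g_2)/(r−g_2) = 189462.35599/0.04 = 4736558.89979
P_0 = D_1/(1+r)^1 + D_2/(1+r)^2 + D_3/(1+r)^3 + D_4/(1+r)^4 + TV/(1+r)^4
    = 95620.23919 + 105824.42295 + 117117.55364 + 129615.83903 + 3392694.58673 = 3840872.64155

$3840872.64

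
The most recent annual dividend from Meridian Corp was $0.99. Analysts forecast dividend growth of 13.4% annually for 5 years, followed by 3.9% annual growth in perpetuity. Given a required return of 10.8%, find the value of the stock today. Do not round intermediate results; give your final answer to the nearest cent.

D_1 = 1.12266
D_2 = 1.27310
D_3 = 1.44369
D_4 = 1.63715
D_5 = 1.85652
Terminal value at year 5: TV = D_5×(1+g_2)/(r−g_2) = 1.92893/0.069 = 27.95548
P_0 = D_1/(1+r)^1 + D_2/(1+r)^2 + D_3/(1+r)^3 + D_4/(1+r)^4 + D_5/(1+r)^5 + TV/(1+r)^5
    = 1.01323 + 1.03701 + 1.06134 + 1.08625 + 1.11174 + 16.74049 = 22.05005

$22.05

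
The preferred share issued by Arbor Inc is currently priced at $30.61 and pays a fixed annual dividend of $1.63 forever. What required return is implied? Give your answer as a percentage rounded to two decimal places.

5.33%

P = C/r ⇒ r = C/P = $1.63/$30.61 = 0.053251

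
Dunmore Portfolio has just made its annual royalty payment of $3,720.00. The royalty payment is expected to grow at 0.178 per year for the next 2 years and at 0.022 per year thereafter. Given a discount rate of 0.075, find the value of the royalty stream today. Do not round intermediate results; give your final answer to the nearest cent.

$94680.81

D_1 = 4382.16000
D_2 = 5162.18448
Terminal value at year 2: TV = D_2×(1+g_2)/(r−g_2) = 5275.75254/0.053 = 99542.50073
P_0 = D_1/(1+r)^1 + D_2/(1+r)^2 + TV/(1+r)^2
    = 4076.42791 + 4467.00658 + 86137.37218 = 94680.80667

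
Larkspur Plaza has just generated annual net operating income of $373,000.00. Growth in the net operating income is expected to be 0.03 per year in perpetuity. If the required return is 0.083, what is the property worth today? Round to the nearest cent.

D₁ = D₀ × (1 + g) = $373,000.00 × 1.03 = $384,190.0000
Growing perpetuity: P = D₁ / (r − g) = $384,190.0000 / (0.083 − 0.03) = $7,248,867.92

$7248867.92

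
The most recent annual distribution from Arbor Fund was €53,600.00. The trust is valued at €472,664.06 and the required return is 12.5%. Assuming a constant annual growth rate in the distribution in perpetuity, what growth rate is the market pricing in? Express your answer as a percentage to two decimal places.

1.04%

P = D₀(1+g)/(r−g) ⇒ P(r−g) = D₀(1+g) ⇒ g(P+D₀) = P·r − D₀
g = (P·r − D₀)/(P + D₀) = (€472,664.06×0.125 − €53,600.00) / (€472,664.06 + €53,600.00) = 0.010419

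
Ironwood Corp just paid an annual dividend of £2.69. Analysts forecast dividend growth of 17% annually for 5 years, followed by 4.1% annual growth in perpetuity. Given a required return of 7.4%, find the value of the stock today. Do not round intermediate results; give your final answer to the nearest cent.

£147.71

D_1 = 3.14730
D_2 = 3.68234
D_3 = 4.30834
D_4 = 5.04076
D_5 = 5.89769
Terminal value at year 5: TV = D_5×(1+g_2)/(r−g_2) = 6.13949/0.033 = 186.04516
P_0 = D_1/(1+r)^1 + D_2/(1+r)^2 + D_3/(1+r)^3 + D_4/(1+r)^4 + D_5/(1+r)^5 + TV/(1+r)^5
    = 2.93045 + 3.19239 + 3.47774 + 3.78860 + 4.12724 + 130.19580 = 147.71221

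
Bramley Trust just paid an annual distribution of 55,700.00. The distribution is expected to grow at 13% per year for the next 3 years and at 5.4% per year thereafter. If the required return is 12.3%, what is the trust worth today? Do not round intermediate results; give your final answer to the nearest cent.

D_1 = 62941.00000
D_2 = 71123.33000
D_3 = 80369.36290
Terminal value at year 3: TV = D_3×(1+g_2)/(r−g_2) = 84709.30850/0.069 = 1227671.13763
P_0 = D_1/(1+r)^1 + D_2/(1+r)^2 + D_3/(1+r)^3 + TV/(1+r)^3
    = 56047.19501 + 56396.55420 + 56748.09105 + 866847.65163 = 1036039.49189

1036039.49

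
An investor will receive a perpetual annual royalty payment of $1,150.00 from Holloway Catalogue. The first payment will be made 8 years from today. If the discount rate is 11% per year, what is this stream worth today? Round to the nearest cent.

$5035.52

Value at end of year 7: C / r = $1,150.00 / 0.11 = $10,454.5455
Discount to today: PV = $10,454.5455 / (1 + 0.11)^7 = $10,454.5455 / 2.076160 = $5,035.52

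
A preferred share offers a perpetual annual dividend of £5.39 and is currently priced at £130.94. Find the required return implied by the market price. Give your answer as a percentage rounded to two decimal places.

4.12%

P = C/r ⇒ r = C/P = £5.39/£130.94 = 0.041164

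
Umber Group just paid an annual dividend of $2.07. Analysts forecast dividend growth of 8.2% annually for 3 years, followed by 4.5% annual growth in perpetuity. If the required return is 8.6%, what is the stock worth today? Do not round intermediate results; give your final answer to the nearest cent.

$58.34

D_1 = 2.23974
D_2 = 2.42340
D_3 = 2.62212
Terminal value at year 3: TV = D_3×(1+g_2)/(r−g_2) = 2.74011/0.041 = 66.83202
P_0 = D_1/(1+r)^1 + D_2/(1+r)^2 + D_3/(1+r)^3 + TV/(1+r)^3
    = 2.06238 + 2.05478 + 2.04721 + 52.17892 = 58.34329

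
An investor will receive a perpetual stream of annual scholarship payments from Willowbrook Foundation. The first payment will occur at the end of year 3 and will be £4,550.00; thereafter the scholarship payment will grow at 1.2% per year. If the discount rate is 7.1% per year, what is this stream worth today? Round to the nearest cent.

£67232.68

Value at end of year 2: C₁ / (r − g) = £4,550.00 / (0.071 − 0.012) = £77,118.6441
Discount to today: PV = £77,118.6441 / (1 + 0.071)^2 = £77,118.6441 / 1.147041 = £67,232.68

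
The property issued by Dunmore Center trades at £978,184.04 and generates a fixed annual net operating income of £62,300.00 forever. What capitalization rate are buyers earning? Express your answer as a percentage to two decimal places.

P = C/r ⇒ r = C/P = £62,300.00/£978,184.04 = 0.063689

6.37%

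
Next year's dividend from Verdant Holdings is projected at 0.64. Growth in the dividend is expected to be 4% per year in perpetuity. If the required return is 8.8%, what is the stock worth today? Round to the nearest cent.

13.33

Growing perpetuity: P = D₁ / (r − g) = 0.6400 / (0.088 − 0.04) = 13.33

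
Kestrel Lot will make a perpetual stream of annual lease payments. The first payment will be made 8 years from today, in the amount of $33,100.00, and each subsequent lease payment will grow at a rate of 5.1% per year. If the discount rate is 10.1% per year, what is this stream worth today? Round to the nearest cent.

Value at end of year 7: C₁ / (r − g) = $33,100.00 / (0.101 − 0.051) = $662,000.0000
Discount to today: PV = $662,000.0000 / (1 + 0.101)^7 = $662,000.0000 / 1.961152 = $337,556.72

$337556.72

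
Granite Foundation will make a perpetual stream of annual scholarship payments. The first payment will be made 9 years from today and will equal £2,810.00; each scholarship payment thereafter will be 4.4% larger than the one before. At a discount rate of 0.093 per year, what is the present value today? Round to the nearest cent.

Value at end of year 8: C₁ / (r − g) = £2,810.00 / (0.093 − 0.044) = £57,346.9388
Discount to today: PV = £57,346.9388 / (1 + 0.093)^8 = £57,346.9388 / 2.036861 = £28,154.57

£28154.57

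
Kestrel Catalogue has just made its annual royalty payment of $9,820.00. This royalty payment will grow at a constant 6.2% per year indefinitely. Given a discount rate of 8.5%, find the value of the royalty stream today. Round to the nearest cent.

D₁ = D₀ × (1 + g) = $9,820.00 × 1.062 = $10,428.8400
Growing perpetuity: P = D₁ / (r − g) = $10,428.8400 / (0.085 − 0.062) = $453,427.83

$453427.83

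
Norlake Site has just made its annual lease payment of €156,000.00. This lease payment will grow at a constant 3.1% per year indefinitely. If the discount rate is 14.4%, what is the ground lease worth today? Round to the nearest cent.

€1423327.43

D₁ = D₀ × (1 + g) = €156,000.00 × 1.031 = €160,836.0000
Growing perpetuity: P = D₁ / (r − g) = €160,836.0000 / (0.144 − 0.031) = €1,423,327.43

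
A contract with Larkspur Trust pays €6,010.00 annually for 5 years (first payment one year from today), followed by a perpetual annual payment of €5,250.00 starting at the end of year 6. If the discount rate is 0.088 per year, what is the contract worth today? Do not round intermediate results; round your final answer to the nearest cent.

PV of 5-year annuity: €6,010.00 × [1 − (1+0.088)^−5] / 0.088 = 23498.62038
Perpetuity value at year 5: €5,250.00 / 0.088 = 59659.09091
PV of perpetuity: 59659.09091 / (1+0.088)^5 = 39132.00987
Total PV = 23498.62038 + 39132.00987 = 62630.63026

€62630.63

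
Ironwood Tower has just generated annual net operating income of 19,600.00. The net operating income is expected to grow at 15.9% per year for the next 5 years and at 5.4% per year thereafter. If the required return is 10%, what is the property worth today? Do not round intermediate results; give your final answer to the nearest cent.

698109.72

D_1 = 22716.40000
D_2 = 26328.30760
D_3 = 30514.50851
D_4 = 35366.31536
D_5 = 40989.55950
Terminal value at year 5: TV = D_5×(1+g_2)/(r−g_2) = 43202.99572/0.046 = 939195.55906
P_0 = D_1/(1+r)^1 + D_2/(1+r)^2 + D_3/(1+r)^3 + D_4/(1+r)^4 + D_5/(1+r)^5 + TV/(1+r)^5
    = 20651.27273 + 21758.93190 + 22926.00188 + 24155.66926 + 25451.29152 + 583166.54914 = 698109.71643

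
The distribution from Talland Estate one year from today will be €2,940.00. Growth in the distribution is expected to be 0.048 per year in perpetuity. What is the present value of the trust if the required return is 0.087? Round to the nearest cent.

Growing perpetuity: P = D₁ / (r − g) = €2,940.0000 / (0.087 − 0.048) = €75,384.62

€75384.62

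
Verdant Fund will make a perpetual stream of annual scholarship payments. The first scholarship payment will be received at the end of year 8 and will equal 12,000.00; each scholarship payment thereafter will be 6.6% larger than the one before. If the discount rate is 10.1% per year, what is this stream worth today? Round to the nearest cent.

174824.37

Value at end of year 7: C₁ / (r − g) = 12,000.00 / (0.101 − 0.066) = 342,857.1429
Discount to today: PV = 342,857.1429 / (1 + 0.101)^7 = 342,857.1429 / 1.961152 = 174,824.37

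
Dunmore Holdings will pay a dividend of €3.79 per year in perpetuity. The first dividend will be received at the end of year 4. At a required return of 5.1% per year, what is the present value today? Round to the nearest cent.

€64.01

Value at end of year 3: C / r = €3.79 / 0.051 = €74.3137
Discount to today: PV = €74.3137 / (1 + 0.051)^3 = €74.3137 / 1.160936 = €64.01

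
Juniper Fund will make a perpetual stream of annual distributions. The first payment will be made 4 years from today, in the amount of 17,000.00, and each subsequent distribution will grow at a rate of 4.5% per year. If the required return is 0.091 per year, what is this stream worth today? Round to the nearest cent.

284588.17

Value at end of year 3: C₁ / (r − g) = 17,000.00 / (0.091 − 0.045) = 369,565.2174
Discount to today: PV = 369,565.2174 / (1 + 0.091)^3 = 369,565.2174 / 1.298597 = 284,588.17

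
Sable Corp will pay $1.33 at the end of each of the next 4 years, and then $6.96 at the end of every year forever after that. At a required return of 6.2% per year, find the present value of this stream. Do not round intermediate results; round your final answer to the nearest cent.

PV of 4-year annuity: $1.33 × [1 − (1+0.062)^−4] / 0.062 = 4.58756
Perpetuity value at year 4: $6.96 / 0.062 = 112.25806
PV of perpetuity: 112.25806 / (1+0.062)^4 = 88.25097
Total PV = 4.58756 + 88.25097 = 92.83853

$92.84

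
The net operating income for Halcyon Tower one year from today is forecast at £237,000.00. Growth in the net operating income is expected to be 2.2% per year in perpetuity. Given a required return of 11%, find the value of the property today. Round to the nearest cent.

£2693181.82

Growing perpetuity: P = D₁ / (r − g) = £237,000.0000 / (0.11 − 0.022) = £2,693,181.82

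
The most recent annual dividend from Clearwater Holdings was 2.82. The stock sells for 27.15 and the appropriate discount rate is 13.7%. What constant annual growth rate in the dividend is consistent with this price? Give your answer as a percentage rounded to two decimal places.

P = D₀(1+g)/(r−g) ⇒ P(r−g) = D₀(1+g) ⇒ g(P+D₀) = P·r − D₀
g = (P·r − D₀)/(P + D₀) = (27.15×0.137 − 2.82) / (27.15 + 2.82) = 0.030015

3.00%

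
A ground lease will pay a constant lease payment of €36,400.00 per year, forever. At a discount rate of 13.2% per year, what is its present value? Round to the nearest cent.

€275757.58

Level perpetuity: PV = C / r = €36,400.00 / 0.132 = €275,757.58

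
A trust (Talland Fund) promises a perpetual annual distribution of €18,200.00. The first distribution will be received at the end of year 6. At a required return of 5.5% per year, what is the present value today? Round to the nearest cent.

Value at end of year 5: C / r = €18,200.00 / 0.055 = €330,909.0909
Discount to today: PV = €330,909.0909 / (1 + 0.055)^5 = €330,909.0909 / 1.306960 = €253,189.91

€253189.91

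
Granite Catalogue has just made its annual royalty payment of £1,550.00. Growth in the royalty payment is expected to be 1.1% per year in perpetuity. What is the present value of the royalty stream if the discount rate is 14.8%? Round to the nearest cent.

D₁ = D₀ × (1 + g) = £1,550.00 × 1.011 = £1,567.0500
Growing perpetuity: P = D₁ / (r − g) = £1,567.0500 / (0.148 − 0.011) = £11,438.32

£11438.32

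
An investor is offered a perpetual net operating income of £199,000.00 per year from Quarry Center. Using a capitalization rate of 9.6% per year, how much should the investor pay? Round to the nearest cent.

£2072916.67

Level perpetuity: PV = C / r = £199,000.00 / 0.096 = £2,072,916.67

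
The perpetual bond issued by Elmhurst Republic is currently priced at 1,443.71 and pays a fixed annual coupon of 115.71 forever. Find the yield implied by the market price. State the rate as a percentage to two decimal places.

P = C/r ⇒ r = C/P = 115.71/1,443.71 = 0.080148

8.01%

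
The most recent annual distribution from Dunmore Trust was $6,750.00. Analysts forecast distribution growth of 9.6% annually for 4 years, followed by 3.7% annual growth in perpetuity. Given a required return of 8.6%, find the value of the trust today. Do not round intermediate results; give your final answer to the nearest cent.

$175814.04

D_1 = 7398.00000
D_2 = 8108.20800
D_3 = 8886.59597
D_4 = 9739.70918
Terminal value at year 4: TV = D_4×(1+g_2)/(r−g_2) = 10100.07842/0.049 = 206124.04940
P_0 = D_1/(1+r)^1 + D_2/(1+r)^2 + D_3/(1+r)^3 + D_4/(1+r)^4 + TV/(1+r)^4
    = 6812.15470 + 6874.88172 + 6938.18634 + 7002.07387 + 148186.74710 = 175814.04372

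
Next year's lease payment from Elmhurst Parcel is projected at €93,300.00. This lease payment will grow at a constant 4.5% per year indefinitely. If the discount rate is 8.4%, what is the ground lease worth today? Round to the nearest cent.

€2392307.69

Growing perpetuity: P = D₁ / (r − g) = €93,300.0000 / (0.084 − 0.045) = €2,392,307.69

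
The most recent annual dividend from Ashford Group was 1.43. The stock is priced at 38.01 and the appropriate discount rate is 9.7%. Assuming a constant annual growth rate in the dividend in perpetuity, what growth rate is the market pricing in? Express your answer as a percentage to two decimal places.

5.72%

P = D₀(1+g)/(r−g) ⇒ P(r−g) = D₀(1+g) ⇒ g(P+D₀) = P·r − D₀
g = (P·r − D₀)/(P + D₀) = (38.01×0.097 − 1.43) / (38.01 + 1.43) = 0.057225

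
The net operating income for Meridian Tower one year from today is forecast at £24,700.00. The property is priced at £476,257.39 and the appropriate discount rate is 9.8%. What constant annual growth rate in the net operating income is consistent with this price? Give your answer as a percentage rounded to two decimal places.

P = D₁/(r−g) ⇒ g = r − D₁/P = 0.098 − £24,700.00/£476,257.39 = 0.046137

4.61%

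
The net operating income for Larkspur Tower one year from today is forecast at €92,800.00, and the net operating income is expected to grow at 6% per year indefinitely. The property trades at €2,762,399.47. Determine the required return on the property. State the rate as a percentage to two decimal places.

9.36%

P = D₁/(r − g) ⇒ r = D₁/P + g = €92,800.0000/€2,762,399.47 + 0.06 = 0.033594 + 0.06 = 0.093594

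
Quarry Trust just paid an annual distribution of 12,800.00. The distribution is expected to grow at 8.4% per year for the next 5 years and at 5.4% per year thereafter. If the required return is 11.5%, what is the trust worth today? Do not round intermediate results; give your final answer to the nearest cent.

250940.41

D_1 = 13875.20000
D_2 = 15040.71680
D_3 = 16304.13701
D_4 = 17673.68452
D_5 = 19158.27402
Terminal value at year 5: TV = D_5×(1+g_2)/(r−g_2) = 20192.82082/0.061 = 331029.84946
P_0 = D_1/(1+r)^1 + D_2/(1+r)^2 + D_3/(1+r)^3 + D_4/(1+r)^4 + D_5/(1+r)^5 + TV/(1+r)^5
    = 12444.12556 + 12098.14539 + 11761.78440 + 11434.77514 + 11116.85763 + 192084.72032 = 250940.40844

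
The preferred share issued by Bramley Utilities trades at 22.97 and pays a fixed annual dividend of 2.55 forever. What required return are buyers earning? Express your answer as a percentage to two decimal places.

P = C/r ⇒ r = C/P = 2.55/22.97 = 0.111014

11.10%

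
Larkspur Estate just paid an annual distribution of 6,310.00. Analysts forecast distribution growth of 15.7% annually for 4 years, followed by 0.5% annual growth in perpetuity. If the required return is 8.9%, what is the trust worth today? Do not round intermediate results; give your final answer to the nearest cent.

125625.74

D_1 = 7300.67000
D_2 = 8446.87519
D_3 = 9773.03459
D_4 = 11307.40103
Terminal value at year 4: TV = D_4×(1+g_2)/(r−g_2) = 11363.93803/0.084 = 135284.97656
P_0 = D_1/(1+r)^1 + D_2/(1+r)^2 + D_3/(1+r)^3 + D_4/(1+r)^4 + TV/(1+r)^4
    = 6704.01286 + 7122.62890 + 7567.38443 + 8039.91164 + 96191.80003 = 125625.73786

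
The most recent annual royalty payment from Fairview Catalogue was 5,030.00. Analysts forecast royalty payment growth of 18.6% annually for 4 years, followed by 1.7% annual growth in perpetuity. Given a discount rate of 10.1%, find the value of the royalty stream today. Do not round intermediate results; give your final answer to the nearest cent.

106312.06

D_1 = 5965.58000
D_2 = 7075.17788
D_3 = 8391.16097
D_4 = 9951.91691
Terminal value at year 4: TV = D_4×(1+g_2)/(r−g_2) = 10121.09949/0.084 = 120489.27967
P_0 = D_1/(1+r)^1 + D_2/(1+r)^2 + D_3/(1+r)^3 + D_4/(1+r)^4 + TV/(1+r)^4
    = 5418.32879 + 5836.63755 + 6287.24082 + 6772.63180 + 81997.22069 = 106312.05965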